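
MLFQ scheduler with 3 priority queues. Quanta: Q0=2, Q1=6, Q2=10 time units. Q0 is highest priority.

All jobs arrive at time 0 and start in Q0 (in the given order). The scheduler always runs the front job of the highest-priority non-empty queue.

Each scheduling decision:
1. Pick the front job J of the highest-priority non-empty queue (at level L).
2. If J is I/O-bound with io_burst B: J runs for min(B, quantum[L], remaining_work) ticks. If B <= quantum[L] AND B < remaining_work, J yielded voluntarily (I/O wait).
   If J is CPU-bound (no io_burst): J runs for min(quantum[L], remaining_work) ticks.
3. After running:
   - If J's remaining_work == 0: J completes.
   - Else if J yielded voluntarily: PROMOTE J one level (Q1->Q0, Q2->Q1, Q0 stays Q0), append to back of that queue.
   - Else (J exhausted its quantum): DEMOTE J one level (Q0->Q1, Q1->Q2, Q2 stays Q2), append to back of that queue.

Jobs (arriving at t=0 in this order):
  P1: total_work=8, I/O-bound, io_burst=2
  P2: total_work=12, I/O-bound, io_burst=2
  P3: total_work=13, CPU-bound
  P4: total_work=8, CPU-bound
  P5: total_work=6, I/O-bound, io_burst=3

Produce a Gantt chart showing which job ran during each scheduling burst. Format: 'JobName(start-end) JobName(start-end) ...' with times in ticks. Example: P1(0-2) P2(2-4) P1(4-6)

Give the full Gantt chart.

Answer: P1(0-2) P2(2-4) P3(4-6) P4(6-8) P5(8-10) P1(10-12) P2(12-14) P1(14-16) P2(16-18) P1(18-20) P2(20-22) P2(22-24) P2(24-26) P3(26-32) P4(32-38) P5(38-41) P5(41-42) P3(42-47)

Derivation:
t=0-2: P1@Q0 runs 2, rem=6, I/O yield, promote→Q0. Q0=[P2,P3,P4,P5,P1] Q1=[] Q2=[]
t=2-4: P2@Q0 runs 2, rem=10, I/O yield, promote→Q0. Q0=[P3,P4,P5,P1,P2] Q1=[] Q2=[]
t=4-6: P3@Q0 runs 2, rem=11, quantum used, demote→Q1. Q0=[P4,P5,P1,P2] Q1=[P3] Q2=[]
t=6-8: P4@Q0 runs 2, rem=6, quantum used, demote→Q1. Q0=[P5,P1,P2] Q1=[P3,P4] Q2=[]
t=8-10: P5@Q0 runs 2, rem=4, quantum used, demote→Q1. Q0=[P1,P2] Q1=[P3,P4,P5] Q2=[]
t=10-12: P1@Q0 runs 2, rem=4, I/O yield, promote→Q0. Q0=[P2,P1] Q1=[P3,P4,P5] Q2=[]
t=12-14: P2@Q0 runs 2, rem=8, I/O yield, promote→Q0. Q0=[P1,P2] Q1=[P3,P4,P5] Q2=[]
t=14-16: P1@Q0 runs 2, rem=2, I/O yield, promote→Q0. Q0=[P2,P1] Q1=[P3,P4,P5] Q2=[]
t=16-18: P2@Q0 runs 2, rem=6, I/O yield, promote→Q0. Q0=[P1,P2] Q1=[P3,P4,P5] Q2=[]
t=18-20: P1@Q0 runs 2, rem=0, completes. Q0=[P2] Q1=[P3,P4,P5] Q2=[]
t=20-22: P2@Q0 runs 2, rem=4, I/O yield, promote→Q0. Q0=[P2] Q1=[P3,P4,P5] Q2=[]
t=22-24: P2@Q0 runs 2, rem=2, I/O yield, promote→Q0. Q0=[P2] Q1=[P3,P4,P5] Q2=[]
t=24-26: P2@Q0 runs 2, rem=0, completes. Q0=[] Q1=[P3,P4,P5] Q2=[]
t=26-32: P3@Q1 runs 6, rem=5, quantum used, demote→Q2. Q0=[] Q1=[P4,P5] Q2=[P3]
t=32-38: P4@Q1 runs 6, rem=0, completes. Q0=[] Q1=[P5] Q2=[P3]
t=38-41: P5@Q1 runs 3, rem=1, I/O yield, promote→Q0. Q0=[P5] Q1=[] Q2=[P3]
t=41-42: P5@Q0 runs 1, rem=0, completes. Q0=[] Q1=[] Q2=[P3]
t=42-47: P3@Q2 runs 5, rem=0, completes. Q0=[] Q1=[] Q2=[]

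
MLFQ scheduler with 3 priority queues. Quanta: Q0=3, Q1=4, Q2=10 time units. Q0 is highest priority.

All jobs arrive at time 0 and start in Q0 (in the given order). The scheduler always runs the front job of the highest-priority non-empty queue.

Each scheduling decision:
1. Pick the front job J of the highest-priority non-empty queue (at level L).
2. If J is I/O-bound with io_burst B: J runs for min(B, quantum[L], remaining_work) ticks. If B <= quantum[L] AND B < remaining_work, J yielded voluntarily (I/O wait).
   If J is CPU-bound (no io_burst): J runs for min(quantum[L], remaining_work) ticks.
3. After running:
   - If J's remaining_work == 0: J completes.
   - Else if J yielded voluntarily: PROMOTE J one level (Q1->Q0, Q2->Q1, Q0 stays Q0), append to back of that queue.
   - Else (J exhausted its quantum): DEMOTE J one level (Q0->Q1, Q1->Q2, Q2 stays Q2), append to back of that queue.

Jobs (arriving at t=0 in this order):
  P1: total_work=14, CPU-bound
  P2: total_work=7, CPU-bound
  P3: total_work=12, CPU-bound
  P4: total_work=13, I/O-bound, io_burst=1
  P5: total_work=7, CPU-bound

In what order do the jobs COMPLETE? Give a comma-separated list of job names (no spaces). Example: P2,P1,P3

t=0-3: P1@Q0 runs 3, rem=11, quantum used, demote→Q1. Q0=[P2,P3,P4,P5] Q1=[P1] Q2=[]
t=3-6: P2@Q0 runs 3, rem=4, quantum used, demote→Q1. Q0=[P3,P4,P5] Q1=[P1,P2] Q2=[]
t=6-9: P3@Q0 runs 3, rem=9, quantum used, demote→Q1. Q0=[P4,P5] Q1=[P1,P2,P3] Q2=[]
t=9-10: P4@Q0 runs 1, rem=12, I/O yield, promote→Q0. Q0=[P5,P4] Q1=[P1,P2,P3] Q2=[]
t=10-13: P5@Q0 runs 3, rem=4, quantum used, demote→Q1. Q0=[P4] Q1=[P1,P2,P3,P5] Q2=[]
t=13-14: P4@Q0 runs 1, rem=11, I/O yield, promote→Q0. Q0=[P4] Q1=[P1,P2,P3,P5] Q2=[]
t=14-15: P4@Q0 runs 1, rem=10, I/O yield, promote→Q0. Q0=[P4] Q1=[P1,P2,P3,P5] Q2=[]
t=15-16: P4@Q0 runs 1, rem=9, I/O yield, promote→Q0. Q0=[P4] Q1=[P1,P2,P3,P5] Q2=[]
t=16-17: P4@Q0 runs 1, rem=8, I/O yield, promote→Q0. Q0=[P4] Q1=[P1,P2,P3,P5] Q2=[]
t=17-18: P4@Q0 runs 1, rem=7, I/O yield, promote→Q0. Q0=[P4] Q1=[P1,P2,P3,P5] Q2=[]
t=18-19: P4@Q0 runs 1, rem=6, I/O yield, promote→Q0. Q0=[P4] Q1=[P1,P2,P3,P5] Q2=[]
t=19-20: P4@Q0 runs 1, rem=5, I/O yield, promote→Q0. Q0=[P4] Q1=[P1,P2,P3,P5] Q2=[]
t=20-21: P4@Q0 runs 1, rem=4, I/O yield, promote→Q0. Q0=[P4] Q1=[P1,P2,P3,P5] Q2=[]
t=21-22: P4@Q0 runs 1, rem=3, I/O yield, promote→Q0. Q0=[P4] Q1=[P1,P2,P3,P5] Q2=[]
t=22-23: P4@Q0 runs 1, rem=2, I/O yield, promote→Q0. Q0=[P4] Q1=[P1,P2,P3,P5] Q2=[]
t=23-24: P4@Q0 runs 1, rem=1, I/O yield, promote→Q0. Q0=[P4] Q1=[P1,P2,P3,P5] Q2=[]
t=24-25: P4@Q0 runs 1, rem=0, completes. Q0=[] Q1=[P1,P2,P3,P5] Q2=[]
t=25-29: P1@Q1 runs 4, rem=7, quantum used, demote→Q2. Q0=[] Q1=[P2,P3,P5] Q2=[P1]
t=29-33: P2@Q1 runs 4, rem=0, completes. Q0=[] Q1=[P3,P5] Q2=[P1]
t=33-37: P3@Q1 runs 4, rem=5, quantum used, demote→Q2. Q0=[] Q1=[P5] Q2=[P1,P3]
t=37-41: P5@Q1 runs 4, rem=0, completes. Q0=[] Q1=[] Q2=[P1,P3]
t=41-48: P1@Q2 runs 7, rem=0, completes. Q0=[] Q1=[] Q2=[P3]
t=48-53: P3@Q2 runs 5, rem=0, completes. Q0=[] Q1=[] Q2=[]

Answer: P4,P2,P5,P1,P3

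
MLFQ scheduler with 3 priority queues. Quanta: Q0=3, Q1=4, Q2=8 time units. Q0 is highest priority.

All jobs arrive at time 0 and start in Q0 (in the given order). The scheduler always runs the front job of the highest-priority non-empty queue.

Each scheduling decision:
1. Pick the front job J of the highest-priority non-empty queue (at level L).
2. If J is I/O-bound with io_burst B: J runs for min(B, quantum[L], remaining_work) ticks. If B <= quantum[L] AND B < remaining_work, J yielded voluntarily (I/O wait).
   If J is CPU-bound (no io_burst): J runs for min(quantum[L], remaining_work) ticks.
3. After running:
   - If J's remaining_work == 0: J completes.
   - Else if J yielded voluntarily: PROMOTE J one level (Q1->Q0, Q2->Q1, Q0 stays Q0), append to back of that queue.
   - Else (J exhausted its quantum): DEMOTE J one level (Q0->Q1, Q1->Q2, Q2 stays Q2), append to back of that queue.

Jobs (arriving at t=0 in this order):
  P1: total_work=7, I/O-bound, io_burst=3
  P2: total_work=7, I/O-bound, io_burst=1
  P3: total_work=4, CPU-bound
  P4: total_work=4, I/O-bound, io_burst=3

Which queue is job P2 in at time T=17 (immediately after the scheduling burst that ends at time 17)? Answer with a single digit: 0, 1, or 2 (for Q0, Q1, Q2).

Answer: 0

Derivation:
t=0-3: P1@Q0 runs 3, rem=4, I/O yield, promote→Q0. Q0=[P2,P3,P4,P1] Q1=[] Q2=[]
t=3-4: P2@Q0 runs 1, rem=6, I/O yield, promote→Q0. Q0=[P3,P4,P1,P2] Q1=[] Q2=[]
t=4-7: P3@Q0 runs 3, rem=1, quantum used, demote→Q1. Q0=[P4,P1,P2] Q1=[P3] Q2=[]
t=7-10: P4@Q0 runs 3, rem=1, I/O yield, promote→Q0. Q0=[P1,P2,P4] Q1=[P3] Q2=[]
t=10-13: P1@Q0 runs 3, rem=1, I/O yield, promote→Q0. Q0=[P2,P4,P1] Q1=[P3] Q2=[]
t=13-14: P2@Q0 runs 1, rem=5, I/O yield, promote→Q0. Q0=[P4,P1,P2] Q1=[P3] Q2=[]
t=14-15: P4@Q0 runs 1, rem=0, completes. Q0=[P1,P2] Q1=[P3] Q2=[]
t=15-16: P1@Q0 runs 1, rem=0, completes. Q0=[P2] Q1=[P3] Q2=[]
t=16-17: P2@Q0 runs 1, rem=4, I/O yield, promote→Q0. Q0=[P2] Q1=[P3] Q2=[]
t=17-18: P2@Q0 runs 1, rem=3, I/O yield, promote→Q0. Q0=[P2] Q1=[P3] Q2=[]
t=18-19: P2@Q0 runs 1, rem=2, I/O yield, promote→Q0. Q0=[P2] Q1=[P3] Q2=[]
t=19-20: P2@Q0 runs 1, rem=1, I/O yield, promote→Q0. Q0=[P2] Q1=[P3] Q2=[]
t=20-21: P2@Q0 runs 1, rem=0, completes. Q0=[] Q1=[P3] Q2=[]
t=21-22: P3@Q1 runs 1, rem=0, completes. Q0=[] Q1=[] Q2=[]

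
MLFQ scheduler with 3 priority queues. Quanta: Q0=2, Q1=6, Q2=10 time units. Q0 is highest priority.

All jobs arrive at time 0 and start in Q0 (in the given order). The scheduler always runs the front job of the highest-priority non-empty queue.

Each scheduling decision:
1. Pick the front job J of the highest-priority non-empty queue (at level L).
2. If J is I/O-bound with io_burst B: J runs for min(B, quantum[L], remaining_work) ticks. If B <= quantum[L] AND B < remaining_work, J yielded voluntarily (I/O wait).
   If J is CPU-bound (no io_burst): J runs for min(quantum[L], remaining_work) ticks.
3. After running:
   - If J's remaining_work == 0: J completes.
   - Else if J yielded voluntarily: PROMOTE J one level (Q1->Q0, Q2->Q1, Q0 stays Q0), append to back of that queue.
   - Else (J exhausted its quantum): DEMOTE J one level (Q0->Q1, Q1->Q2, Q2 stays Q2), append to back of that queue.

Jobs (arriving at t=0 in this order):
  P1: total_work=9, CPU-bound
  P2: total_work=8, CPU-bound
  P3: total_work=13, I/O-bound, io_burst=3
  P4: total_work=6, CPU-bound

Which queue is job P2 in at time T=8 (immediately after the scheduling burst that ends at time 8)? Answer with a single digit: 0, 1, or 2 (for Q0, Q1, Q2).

Answer: 1

Derivation:
t=0-2: P1@Q0 runs 2, rem=7, quantum used, demote→Q1. Q0=[P2,P3,P4] Q1=[P1] Q2=[]
t=2-4: P2@Q0 runs 2, rem=6, quantum used, demote→Q1. Q0=[P3,P4] Q1=[P1,P2] Q2=[]
t=4-6: P3@Q0 runs 2, rem=11, quantum used, demote→Q1. Q0=[P4] Q1=[P1,P2,P3] Q2=[]
t=6-8: P4@Q0 runs 2, rem=4, quantum used, demote→Q1. Q0=[] Q1=[P1,P2,P3,P4] Q2=[]
t=8-14: P1@Q1 runs 6, rem=1, quantum used, demote→Q2. Q0=[] Q1=[P2,P3,P4] Q2=[P1]
t=14-20: P2@Q1 runs 6, rem=0, completes. Q0=[] Q1=[P3,P4] Q2=[P1]
t=20-23: P3@Q1 runs 3, rem=8, I/O yield, promote→Q0. Q0=[P3] Q1=[P4] Q2=[P1]
t=23-25: P3@Q0 runs 2, rem=6, quantum used, demote→Q1. Q0=[] Q1=[P4,P3] Q2=[P1]
t=25-29: P4@Q1 runs 4, rem=0, completes. Q0=[] Q1=[P3] Q2=[P1]
t=29-32: P3@Q1 runs 3, rem=3, I/O yield, promote→Q0. Q0=[P3] Q1=[] Q2=[P1]
t=32-34: P3@Q0 runs 2, rem=1, quantum used, demote→Q1. Q0=[] Q1=[P3] Q2=[P1]
t=34-35: P3@Q1 runs 1, rem=0, completes. Q0=[] Q1=[] Q2=[P1]
t=35-36: P1@Q2 runs 1, rem=0, completes. Q0=[] Q1=[] Q2=[]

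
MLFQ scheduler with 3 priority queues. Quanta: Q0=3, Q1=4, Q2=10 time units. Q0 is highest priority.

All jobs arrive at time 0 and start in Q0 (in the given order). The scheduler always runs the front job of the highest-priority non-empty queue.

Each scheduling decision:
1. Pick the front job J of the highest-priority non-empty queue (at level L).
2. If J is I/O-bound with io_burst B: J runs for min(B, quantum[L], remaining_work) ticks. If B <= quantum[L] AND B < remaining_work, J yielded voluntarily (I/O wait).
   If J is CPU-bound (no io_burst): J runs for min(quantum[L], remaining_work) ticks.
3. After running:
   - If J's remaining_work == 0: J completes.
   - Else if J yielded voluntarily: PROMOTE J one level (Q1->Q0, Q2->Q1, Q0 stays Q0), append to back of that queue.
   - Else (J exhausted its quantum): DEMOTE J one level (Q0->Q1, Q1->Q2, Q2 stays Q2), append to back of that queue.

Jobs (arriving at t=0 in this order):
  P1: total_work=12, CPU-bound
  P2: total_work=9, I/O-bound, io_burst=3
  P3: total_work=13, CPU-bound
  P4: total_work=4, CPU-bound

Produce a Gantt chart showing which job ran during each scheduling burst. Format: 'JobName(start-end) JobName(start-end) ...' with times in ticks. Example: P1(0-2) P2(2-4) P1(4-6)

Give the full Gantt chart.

Answer: P1(0-3) P2(3-6) P3(6-9) P4(9-12) P2(12-15) P2(15-18) P1(18-22) P3(22-26) P4(26-27) P1(27-32) P3(32-38)

Derivation:
t=0-3: P1@Q0 runs 3, rem=9, quantum used, demote→Q1. Q0=[P2,P3,P4] Q1=[P1] Q2=[]
t=3-6: P2@Q0 runs 3, rem=6, I/O yield, promote→Q0. Q0=[P3,P4,P2] Q1=[P1] Q2=[]
t=6-9: P3@Q0 runs 3, rem=10, quantum used, demote→Q1. Q0=[P4,P2] Q1=[P1,P3] Q2=[]
t=9-12: P4@Q0 runs 3, rem=1, quantum used, demote→Q1. Q0=[P2] Q1=[P1,P3,P4] Q2=[]
t=12-15: P2@Q0 runs 3, rem=3, I/O yield, promote→Q0. Q0=[P2] Q1=[P1,P3,P4] Q2=[]
t=15-18: P2@Q0 runs 3, rem=0, completes. Q0=[] Q1=[P1,P3,P4] Q2=[]
t=18-22: P1@Q1 runs 4, rem=5, quantum used, demote→Q2. Q0=[] Q1=[P3,P4] Q2=[P1]
t=22-26: P3@Q1 runs 4, rem=6, quantum used, demote→Q2. Q0=[] Q1=[P4] Q2=[P1,P3]
t=26-27: P4@Q1 runs 1, rem=0, completes. Q0=[] Q1=[] Q2=[P1,P3]
t=27-32: P1@Q2 runs 5, rem=0, completes. Q0=[] Q1=[] Q2=[P3]
t=32-38: P3@Q2 runs 6, rem=0, completes. Q0=[] Q1=[] Q2=[]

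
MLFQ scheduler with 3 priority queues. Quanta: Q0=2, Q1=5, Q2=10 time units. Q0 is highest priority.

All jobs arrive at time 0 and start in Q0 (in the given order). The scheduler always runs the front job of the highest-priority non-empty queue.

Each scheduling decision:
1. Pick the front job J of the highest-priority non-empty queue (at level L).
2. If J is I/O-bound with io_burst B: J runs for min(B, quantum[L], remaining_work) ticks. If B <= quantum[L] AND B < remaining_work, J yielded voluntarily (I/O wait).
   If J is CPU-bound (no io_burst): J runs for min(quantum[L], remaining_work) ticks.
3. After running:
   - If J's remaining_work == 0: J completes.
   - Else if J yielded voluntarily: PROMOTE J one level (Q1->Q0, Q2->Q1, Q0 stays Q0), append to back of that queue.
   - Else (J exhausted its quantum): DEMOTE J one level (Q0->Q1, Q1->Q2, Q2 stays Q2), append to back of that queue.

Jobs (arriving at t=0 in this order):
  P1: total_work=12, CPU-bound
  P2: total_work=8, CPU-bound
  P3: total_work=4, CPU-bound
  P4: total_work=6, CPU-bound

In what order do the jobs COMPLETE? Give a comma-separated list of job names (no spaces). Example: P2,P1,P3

t=0-2: P1@Q0 runs 2, rem=10, quantum used, demote→Q1. Q0=[P2,P3,P4] Q1=[P1] Q2=[]
t=2-4: P2@Q0 runs 2, rem=6, quantum used, demote→Q1. Q0=[P3,P4] Q1=[P1,P2] Q2=[]
t=4-6: P3@Q0 runs 2, rem=2, quantum used, demote→Q1. Q0=[P4] Q1=[P1,P2,P3] Q2=[]
t=6-8: P4@Q0 runs 2, rem=4, quantum used, demote→Q1. Q0=[] Q1=[P1,P2,P3,P4] Q2=[]
t=8-13: P1@Q1 runs 5, rem=5, quantum used, demote→Q2. Q0=[] Q1=[P2,P3,P4] Q2=[P1]
t=13-18: P2@Q1 runs 5, rem=1, quantum used, demote→Q2. Q0=[] Q1=[P3,P4] Q2=[P1,P2]
t=18-20: P3@Q1 runs 2, rem=0, completes. Q0=[] Q1=[P4] Q2=[P1,P2]
t=20-24: P4@Q1 runs 4, rem=0, completes. Q0=[] Q1=[] Q2=[P1,P2]
t=24-29: P1@Q2 runs 5, rem=0, completes. Q0=[] Q1=[] Q2=[P2]
t=29-30: P2@Q2 runs 1, rem=0, completes. Q0=[] Q1=[] Q2=[]

Answer: P3,P4,P1,P2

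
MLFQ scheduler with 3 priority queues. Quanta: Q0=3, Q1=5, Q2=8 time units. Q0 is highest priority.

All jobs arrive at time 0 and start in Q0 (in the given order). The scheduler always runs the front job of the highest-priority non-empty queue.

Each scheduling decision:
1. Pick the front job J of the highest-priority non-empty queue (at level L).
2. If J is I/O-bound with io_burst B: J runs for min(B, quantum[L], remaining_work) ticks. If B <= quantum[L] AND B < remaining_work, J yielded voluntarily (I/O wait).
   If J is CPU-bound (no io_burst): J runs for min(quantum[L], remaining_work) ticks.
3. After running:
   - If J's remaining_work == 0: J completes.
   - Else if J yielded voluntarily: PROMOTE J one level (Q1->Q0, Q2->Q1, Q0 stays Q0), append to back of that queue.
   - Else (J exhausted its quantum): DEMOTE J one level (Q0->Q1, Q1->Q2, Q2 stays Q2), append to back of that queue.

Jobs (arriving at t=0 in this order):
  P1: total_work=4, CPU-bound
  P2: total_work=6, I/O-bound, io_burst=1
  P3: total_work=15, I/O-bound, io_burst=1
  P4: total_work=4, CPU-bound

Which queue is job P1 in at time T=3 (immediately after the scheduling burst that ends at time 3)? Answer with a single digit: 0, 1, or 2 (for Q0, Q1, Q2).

Answer: 1

Derivation:
t=0-3: P1@Q0 runs 3, rem=1, quantum used, demote→Q1. Q0=[P2,P3,P4] Q1=[P1] Q2=[]
t=3-4: P2@Q0 runs 1, rem=5, I/O yield, promote→Q0. Q0=[P3,P4,P2] Q1=[P1] Q2=[]
t=4-5: P3@Q0 runs 1, rem=14, I/O yield, promote→Q0. Q0=[P4,P2,P3] Q1=[P1] Q2=[]
t=5-8: P4@Q0 runs 3, rem=1, quantum used, demote→Q1. Q0=[P2,P3] Q1=[P1,P4] Q2=[]
t=8-9: P2@Q0 runs 1, rem=4, I/O yield, promote→Q0. Q0=[P3,P2] Q1=[P1,P4] Q2=[]
t=9-10: P3@Q0 runs 1, rem=13, I/O yield, promote→Q0. Q0=[P2,P3] Q1=[P1,P4] Q2=[]
t=10-11: P2@Q0 runs 1, rem=3, I/O yield, promote→Q0. Q0=[P3,P2] Q1=[P1,P4] Q2=[]
t=11-12: P3@Q0 runs 1, rem=12, I/O yield, promote→Q0. Q0=[P2,P3] Q1=[P1,P4] Q2=[]
t=12-13: P2@Q0 runs 1, rem=2, I/O yield, promote→Q0. Q0=[P3,P2] Q1=[P1,P4] Q2=[]
t=13-14: P3@Q0 runs 1, rem=11, I/O yield, promote→Q0. Q0=[P2,P3] Q1=[P1,P4] Q2=[]
t=14-15: P2@Q0 runs 1, rem=1, I/O yield, promote→Q0. Q0=[P3,P2] Q1=[P1,P4] Q2=[]
t=15-16: P3@Q0 runs 1, rem=10, I/O yield, promote→Q0. Q0=[P2,P3] Q1=[P1,P4] Q2=[]
t=16-17: P2@Q0 runs 1, rem=0, completes. Q0=[P3] Q1=[P1,P4] Q2=[]
t=17-18: P3@Q0 runs 1, rem=9, I/O yield, promote→Q0. Q0=[P3] Q1=[P1,P4] Q2=[]
t=18-19: P3@Q0 runs 1, rem=8, I/O yield, promote→Q0. Q0=[P3] Q1=[P1,P4] Q2=[]
t=19-20: P3@Q0 runs 1, rem=7, I/O yield, promote→Q0. Q0=[P3] Q1=[P1,P4] Q2=[]
t=20-21: P3@Q0 runs 1, rem=6, I/O yield, promote→Q0. Q0=[P3] Q1=[P1,P4] Q2=[]
t=21-22: P3@Q0 runs 1, rem=5, I/O yield, promote→Q0. Q0=[P3] Q1=[P1,P4] Q2=[]
t=22-23: P3@Q0 runs 1, rem=4, I/O yield, promote→Q0. Q0=[P3] Q1=[P1,P4] Q2=[]
t=23-24: P3@Q0 runs 1, rem=3, I/O yield, promote→Q0. Q0=[P3] Q1=[P1,P4] Q2=[]
t=24-25: P3@Q0 runs 1, rem=2, I/O yield, promote→Q0. Q0=[P3] Q1=[P1,P4] Q2=[]
t=25-26: P3@Q0 runs 1, rem=1, I/O yield, promote→Q0. Q0=[P3] Q1=[P1,P4] Q2=[]
t=26-27: P3@Q0 runs 1, rem=0, completes. Q0=[] Q1=[P1,P4] Q2=[]
t=27-28: P1@Q1 runs 1, rem=0, completes. Q0=[] Q1=[P4] Q2=[]
t=28-29: P4@Q1 runs 1, rem=0, completes. Q0=[] Q1=[] Q2=[]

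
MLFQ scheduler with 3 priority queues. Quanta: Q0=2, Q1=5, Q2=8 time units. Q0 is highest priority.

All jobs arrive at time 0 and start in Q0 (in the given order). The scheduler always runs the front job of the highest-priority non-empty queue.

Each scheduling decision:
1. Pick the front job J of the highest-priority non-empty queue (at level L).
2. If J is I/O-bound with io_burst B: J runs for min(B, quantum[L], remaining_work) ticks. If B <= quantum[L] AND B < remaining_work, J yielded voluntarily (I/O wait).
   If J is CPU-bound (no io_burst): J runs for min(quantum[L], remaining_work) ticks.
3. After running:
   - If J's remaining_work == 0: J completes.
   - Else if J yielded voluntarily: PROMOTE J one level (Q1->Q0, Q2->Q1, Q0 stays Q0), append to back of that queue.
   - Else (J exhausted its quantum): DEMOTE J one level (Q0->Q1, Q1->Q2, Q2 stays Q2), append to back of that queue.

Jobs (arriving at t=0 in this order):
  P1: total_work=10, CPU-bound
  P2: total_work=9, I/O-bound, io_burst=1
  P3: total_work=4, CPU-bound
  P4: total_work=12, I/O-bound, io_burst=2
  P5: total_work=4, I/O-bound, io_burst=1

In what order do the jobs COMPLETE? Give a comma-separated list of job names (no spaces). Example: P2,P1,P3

t=0-2: P1@Q0 runs 2, rem=8, quantum used, demote→Q1. Q0=[P2,P3,P4,P5] Q1=[P1] Q2=[]
t=2-3: P2@Q0 runs 1, rem=8, I/O yield, promote→Q0. Q0=[P3,P4,P5,P2] Q1=[P1] Q2=[]
t=3-5: P3@Q0 runs 2, rem=2, quantum used, demote→Q1. Q0=[P4,P5,P2] Q1=[P1,P3] Q2=[]
t=5-7: P4@Q0 runs 2, rem=10, I/O yield, promote→Q0. Q0=[P5,P2,P4] Q1=[P1,P3] Q2=[]
t=7-8: P5@Q0 runs 1, rem=3, I/O yield, promote→Q0. Q0=[P2,P4,P5] Q1=[P1,P3] Q2=[]
t=8-9: P2@Q0 runs 1, rem=7, I/O yield, promote→Q0. Q0=[P4,P5,P2] Q1=[P1,P3] Q2=[]
t=9-11: P4@Q0 runs 2, rem=8, I/O yield, promote→Q0. Q0=[P5,P2,P4] Q1=[P1,P3] Q2=[]
t=11-12: P5@Q0 runs 1, rem=2, I/O yield, promote→Q0. Q0=[P2,P4,P5] Q1=[P1,P3] Q2=[]
t=12-13: P2@Q0 runs 1, rem=6, I/O yield, promote→Q0. Q0=[P4,P5,P2] Q1=[P1,P3] Q2=[]
t=13-15: P4@Q0 runs 2, rem=6, I/O yield, promote→Q0. Q0=[P5,P2,P4] Q1=[P1,P3] Q2=[]
t=15-16: P5@Q0 runs 1, rem=1, I/O yield, promote→Q0. Q0=[P2,P4,P5] Q1=[P1,P3] Q2=[]
t=16-17: P2@Q0 runs 1, rem=5, I/O yield, promote→Q0. Q0=[P4,P5,P2] Q1=[P1,P3] Q2=[]
t=17-19: P4@Q0 runs 2, rem=4, I/O yield, promote→Q0. Q0=[P5,P2,P4] Q1=[P1,P3] Q2=[]
t=19-20: P5@Q0 runs 1, rem=0, completes. Q0=[P2,P4] Q1=[P1,P3] Q2=[]
t=20-21: P2@Q0 runs 1, rem=4, I/O yield, promote→Q0. Q0=[P4,P2] Q1=[P1,P3] Q2=[]
t=21-23: P4@Q0 runs 2, rem=2, I/O yield, promote→Q0. Q0=[P2,P4] Q1=[P1,P3] Q2=[]
t=23-24: P2@Q0 runs 1, rem=3, I/O yield, promote→Q0. Q0=[P4,P2] Q1=[P1,P3] Q2=[]
t=24-26: P4@Q0 runs 2, rem=0, completes. Q0=[P2] Q1=[P1,P3] Q2=[]
t=26-27: P2@Q0 runs 1, rem=2, I/O yield, promote→Q0. Q0=[P2] Q1=[P1,P3] Q2=[]
t=27-28: P2@Q0 runs 1, rem=1, I/O yield, promote→Q0. Q0=[P2] Q1=[P1,P3] Q2=[]
t=28-29: P2@Q0 runs 1, rem=0, completes. Q0=[] Q1=[P1,P3] Q2=[]
t=29-34: P1@Q1 runs 5, rem=3, quantum used, demote→Q2. Q0=[] Q1=[P3] Q2=[P1]
t=34-36: P3@Q1 runs 2, rem=0, completes. Q0=[] Q1=[] Q2=[P1]
t=36-39: P1@Q2 runs 3, rem=0, completes. Q0=[] Q1=[] Q2=[]

Answer: P5,P4,P2,P3,P1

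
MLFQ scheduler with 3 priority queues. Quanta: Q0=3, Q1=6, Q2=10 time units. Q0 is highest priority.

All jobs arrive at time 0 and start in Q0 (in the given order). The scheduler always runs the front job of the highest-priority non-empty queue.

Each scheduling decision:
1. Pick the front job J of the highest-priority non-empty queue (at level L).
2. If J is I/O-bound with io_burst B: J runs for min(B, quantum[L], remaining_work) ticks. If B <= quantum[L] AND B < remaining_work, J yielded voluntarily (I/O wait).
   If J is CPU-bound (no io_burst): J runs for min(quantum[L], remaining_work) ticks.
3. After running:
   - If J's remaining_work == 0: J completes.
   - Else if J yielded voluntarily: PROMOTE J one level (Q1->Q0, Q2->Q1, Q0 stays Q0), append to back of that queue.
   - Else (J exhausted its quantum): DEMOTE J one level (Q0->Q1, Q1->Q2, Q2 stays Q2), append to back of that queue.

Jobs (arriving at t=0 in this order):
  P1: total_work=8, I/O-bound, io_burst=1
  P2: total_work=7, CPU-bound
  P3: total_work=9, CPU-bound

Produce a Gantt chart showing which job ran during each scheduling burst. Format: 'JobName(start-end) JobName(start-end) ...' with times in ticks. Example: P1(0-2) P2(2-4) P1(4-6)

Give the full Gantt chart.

t=0-1: P1@Q0 runs 1, rem=7, I/O yield, promote→Q0. Q0=[P2,P3,P1] Q1=[] Q2=[]
t=1-4: P2@Q0 runs 3, rem=4, quantum used, demote→Q1. Q0=[P3,P1] Q1=[P2] Q2=[]
t=4-7: P3@Q0 runs 3, rem=6, quantum used, demote→Q1. Q0=[P1] Q1=[P2,P3] Q2=[]
t=7-8: P1@Q0 runs 1, rem=6, I/O yield, promote→Q0. Q0=[P1] Q1=[P2,P3] Q2=[]
t=8-9: P1@Q0 runs 1, rem=5, I/O yield, promote→Q0. Q0=[P1] Q1=[P2,P3] Q2=[]
t=9-10: P1@Q0 runs 1, rem=4, I/O yield, promote→Q0. Q0=[P1] Q1=[P2,P3] Q2=[]
t=10-11: P1@Q0 runs 1, rem=3, I/O yield, promote→Q0. Q0=[P1] Q1=[P2,P3] Q2=[]
t=11-12: P1@Q0 runs 1, rem=2, I/O yield, promote→Q0. Q0=[P1] Q1=[P2,P3] Q2=[]
t=12-13: P1@Q0 runs 1, rem=1, I/O yield, promote→Q0. Q0=[P1] Q1=[P2,P3] Q2=[]
t=13-14: P1@Q0 runs 1, rem=0, completes. Q0=[] Q1=[P2,P3] Q2=[]
t=14-18: P2@Q1 runs 4, rem=0, completes. Q0=[] Q1=[P3] Q2=[]
t=18-24: P3@Q1 runs 6, rem=0, completes. Q0=[] Q1=[] Q2=[]

Answer: P1(0-1) P2(1-4) P3(4-7) P1(7-8) P1(8-9) P1(9-10) P1(10-11) P1(11-12) P1(12-13) P1(13-14) P2(14-18) P3(18-24)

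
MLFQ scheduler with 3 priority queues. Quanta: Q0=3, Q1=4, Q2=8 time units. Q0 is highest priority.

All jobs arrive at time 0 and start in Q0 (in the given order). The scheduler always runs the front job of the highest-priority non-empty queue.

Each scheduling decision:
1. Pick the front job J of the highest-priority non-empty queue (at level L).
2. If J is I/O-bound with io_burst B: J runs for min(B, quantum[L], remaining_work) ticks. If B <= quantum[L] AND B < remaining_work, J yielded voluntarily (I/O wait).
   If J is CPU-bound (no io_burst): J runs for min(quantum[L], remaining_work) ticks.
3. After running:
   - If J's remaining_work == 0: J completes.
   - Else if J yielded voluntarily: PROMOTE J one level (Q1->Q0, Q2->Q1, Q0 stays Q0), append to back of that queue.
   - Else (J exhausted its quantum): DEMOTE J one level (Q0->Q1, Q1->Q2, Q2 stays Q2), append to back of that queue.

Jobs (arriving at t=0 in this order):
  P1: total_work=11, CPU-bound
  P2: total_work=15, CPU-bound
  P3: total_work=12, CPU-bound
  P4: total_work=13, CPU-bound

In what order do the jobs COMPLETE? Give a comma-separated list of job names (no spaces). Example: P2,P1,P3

t=0-3: P1@Q0 runs 3, rem=8, quantum used, demote→Q1. Q0=[P2,P3,P4] Q1=[P1] Q2=[]
t=3-6: P2@Q0 runs 3, rem=12, quantum used, demote→Q1. Q0=[P3,P4] Q1=[P1,P2] Q2=[]
t=6-9: P3@Q0 runs 3, rem=9, quantum used, demote→Q1. Q0=[P4] Q1=[P1,P2,P3] Q2=[]
t=9-12: P4@Q0 runs 3, rem=10, quantum used, demote→Q1. Q0=[] Q1=[P1,P2,P3,P4] Q2=[]
t=12-16: P1@Q1 runs 4, rem=4, quantum used, demote→Q2. Q0=[] Q1=[P2,P3,P4] Q2=[P1]
t=16-20: P2@Q1 runs 4, rem=8, quantum used, demote→Q2. Q0=[] Q1=[P3,P4] Q2=[P1,P2]
t=20-24: P3@Q1 runs 4, rem=5, quantum used, demote→Q2. Q0=[] Q1=[P4] Q2=[P1,P2,P3]
t=24-28: P4@Q1 runs 4, rem=6, quantum used, demote→Q2. Q0=[] Q1=[] Q2=[P1,P2,P3,P4]
t=28-32: P1@Q2 runs 4, rem=0, completes. Q0=[] Q1=[] Q2=[P2,P3,P4]
t=32-40: P2@Q2 runs 8, rem=0, completes. Q0=[] Q1=[] Q2=[P3,P4]
t=40-45: P3@Q2 runs 5, rem=0, completes. Q0=[] Q1=[] Q2=[P4]
t=45-51: P4@Q2 runs 6, rem=0, completes. Q0=[] Q1=[] Q2=[]

Answer: P1,P2,P3,P4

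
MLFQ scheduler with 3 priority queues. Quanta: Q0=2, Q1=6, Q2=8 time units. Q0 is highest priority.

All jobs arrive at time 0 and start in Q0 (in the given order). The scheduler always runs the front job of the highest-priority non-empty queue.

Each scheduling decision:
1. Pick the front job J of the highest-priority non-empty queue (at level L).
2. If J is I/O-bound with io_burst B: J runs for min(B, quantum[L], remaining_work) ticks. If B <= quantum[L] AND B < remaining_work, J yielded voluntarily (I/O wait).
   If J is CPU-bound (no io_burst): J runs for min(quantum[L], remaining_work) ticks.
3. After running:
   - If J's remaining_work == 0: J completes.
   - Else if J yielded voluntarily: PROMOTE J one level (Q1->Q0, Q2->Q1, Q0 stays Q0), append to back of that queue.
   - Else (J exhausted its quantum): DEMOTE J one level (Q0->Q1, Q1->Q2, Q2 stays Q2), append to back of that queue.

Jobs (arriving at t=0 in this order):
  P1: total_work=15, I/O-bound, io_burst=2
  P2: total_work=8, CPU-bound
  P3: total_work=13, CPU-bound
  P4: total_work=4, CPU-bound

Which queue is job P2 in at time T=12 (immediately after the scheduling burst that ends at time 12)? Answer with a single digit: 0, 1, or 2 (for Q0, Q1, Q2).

Answer: 1

Derivation:
t=0-2: P1@Q0 runs 2, rem=13, I/O yield, promote→Q0. Q0=[P2,P3,P4,P1] Q1=[] Q2=[]
t=2-4: P2@Q0 runs 2, rem=6, quantum used, demote→Q1. Q0=[P3,P4,P1] Q1=[P2] Q2=[]
t=4-6: P3@Q0 runs 2, rem=11, quantum used, demote→Q1. Q0=[P4,P1] Q1=[P2,P3] Q2=[]
t=6-8: P4@Q0 runs 2, rem=2, quantum used, demote→Q1. Q0=[P1] Q1=[P2,P3,P4] Q2=[]
t=8-10: P1@Q0 runs 2, rem=11, I/O yield, promote→Q0. Q0=[P1] Q1=[P2,P3,P4] Q2=[]
t=10-12: P1@Q0 runs 2, rem=9, I/O yield, promote→Q0. Q0=[P1] Q1=[P2,P3,P4] Q2=[]
t=12-14: P1@Q0 runs 2, rem=7, I/O yield, promote→Q0. Q0=[P1] Q1=[P2,P3,P4] Q2=[]
t=14-16: P1@Q0 runs 2, rem=5, I/O yield, promote→Q0. Q0=[P1] Q1=[P2,P3,P4] Q2=[]
t=16-18: P1@Q0 runs 2, rem=3, I/O yield, promote→Q0. Q0=[P1] Q1=[P2,P3,P4] Q2=[]
t=18-20: P1@Q0 runs 2, rem=1, I/O yield, promote→Q0. Q0=[P1] Q1=[P2,P3,P4] Q2=[]
t=20-21: P1@Q0 runs 1, rem=0, completes. Q0=[] Q1=[P2,P3,P4] Q2=[]
t=21-27: P2@Q1 runs 6, rem=0, completes. Q0=[] Q1=[P3,P4] Q2=[]
t=27-33: P3@Q1 runs 6, rem=5, quantum used, demote→Q2. Q0=[] Q1=[P4] Q2=[P3]
t=33-35: P4@Q1 runs 2, rem=0, completes. Q0=[] Q1=[] Q2=[P3]
t=35-40: P3@Q2 runs 5, rem=0, completes. Q0=[] Q1=[] Q2=[]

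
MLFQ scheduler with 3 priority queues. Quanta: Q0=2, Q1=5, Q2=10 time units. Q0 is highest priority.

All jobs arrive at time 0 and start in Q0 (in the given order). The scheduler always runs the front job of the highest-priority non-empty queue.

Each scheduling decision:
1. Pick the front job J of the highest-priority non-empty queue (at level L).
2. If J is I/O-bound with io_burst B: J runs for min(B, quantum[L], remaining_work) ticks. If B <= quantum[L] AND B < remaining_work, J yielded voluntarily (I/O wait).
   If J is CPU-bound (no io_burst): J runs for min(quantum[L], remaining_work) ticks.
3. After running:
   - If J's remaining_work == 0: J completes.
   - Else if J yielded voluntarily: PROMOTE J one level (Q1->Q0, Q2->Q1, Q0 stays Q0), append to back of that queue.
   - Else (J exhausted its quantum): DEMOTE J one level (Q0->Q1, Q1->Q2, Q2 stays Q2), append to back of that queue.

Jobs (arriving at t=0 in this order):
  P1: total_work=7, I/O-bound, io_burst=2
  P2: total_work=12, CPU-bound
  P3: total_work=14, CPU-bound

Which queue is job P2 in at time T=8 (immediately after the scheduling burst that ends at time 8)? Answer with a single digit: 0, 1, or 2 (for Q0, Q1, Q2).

Answer: 1

Derivation:
t=0-2: P1@Q0 runs 2, rem=5, I/O yield, promote→Q0. Q0=[P2,P3,P1] Q1=[] Q2=[]
t=2-4: P2@Q0 runs 2, rem=10, quantum used, demote→Q1. Q0=[P3,P1] Q1=[P2] Q2=[]
t=4-6: P3@Q0 runs 2, rem=12, quantum used, demote→Q1. Q0=[P1] Q1=[P2,P3] Q2=[]
t=6-8: P1@Q0 runs 2, rem=3, I/O yield, promote→Q0. Q0=[P1] Q1=[P2,P3] Q2=[]
t=8-10: P1@Q0 runs 2, rem=1, I/O yield, promote→Q0. Q0=[P1] Q1=[P2,P3] Q2=[]
t=10-11: P1@Q0 runs 1, rem=0, completes. Q0=[] Q1=[P2,P3] Q2=[]
t=11-16: P2@Q1 runs 5, rem=5, quantum used, demote→Q2. Q0=[] Q1=[P3] Q2=[P2]
t=16-21: P3@Q1 runs 5, rem=7, quantum used, demote→Q2. Q0=[] Q1=[] Q2=[P2,P3]
t=21-26: P2@Q2 runs 5, rem=0, completes. Q0=[] Q1=[] Q2=[P3]
t=26-33: P3@Q2 runs 7, rem=0, completes. Q0=[] Q1=[] Q2=[]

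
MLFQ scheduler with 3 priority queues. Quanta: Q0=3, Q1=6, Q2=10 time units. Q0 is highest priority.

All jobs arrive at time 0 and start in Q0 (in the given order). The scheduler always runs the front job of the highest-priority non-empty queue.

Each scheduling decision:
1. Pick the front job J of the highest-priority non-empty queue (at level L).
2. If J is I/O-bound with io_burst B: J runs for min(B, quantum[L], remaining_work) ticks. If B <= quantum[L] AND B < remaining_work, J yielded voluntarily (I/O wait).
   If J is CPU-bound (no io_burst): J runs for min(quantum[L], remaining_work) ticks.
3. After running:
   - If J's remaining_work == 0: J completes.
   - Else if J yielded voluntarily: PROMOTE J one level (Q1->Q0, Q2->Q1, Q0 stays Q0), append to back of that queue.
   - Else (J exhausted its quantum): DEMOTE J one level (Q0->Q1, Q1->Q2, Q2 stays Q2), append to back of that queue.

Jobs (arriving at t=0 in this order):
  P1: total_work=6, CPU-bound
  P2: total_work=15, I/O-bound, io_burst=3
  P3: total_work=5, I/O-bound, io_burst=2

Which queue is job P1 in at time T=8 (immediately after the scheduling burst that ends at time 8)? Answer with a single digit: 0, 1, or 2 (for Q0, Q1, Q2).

Answer: 1

Derivation:
t=0-3: P1@Q0 runs 3, rem=3, quantum used, demote→Q1. Q0=[P2,P3] Q1=[P1] Q2=[]
t=3-6: P2@Q0 runs 3, rem=12, I/O yield, promote→Q0. Q0=[P3,P2] Q1=[P1] Q2=[]
t=6-8: P3@Q0 runs 2, rem=3, I/O yield, promote→Q0. Q0=[P2,P3] Q1=[P1] Q2=[]
t=8-11: P2@Q0 runs 3, rem=9, I/O yield, promote→Q0. Q0=[P3,P2] Q1=[P1] Q2=[]
t=11-13: P3@Q0 runs 2, rem=1, I/O yield, promote→Q0. Q0=[P2,P3] Q1=[P1] Q2=[]
t=13-16: P2@Q0 runs 3, rem=6, I/O yield, promote→Q0. Q0=[P3,P2] Q1=[P1] Q2=[]
t=16-17: P3@Q0 runs 1, rem=0, completes. Q0=[P2] Q1=[P1] Q2=[]
t=17-20: P2@Q0 runs 3, rem=3, I/O yield, promote→Q0. Q0=[P2] Q1=[P1] Q2=[]
t=20-23: P2@Q0 runs 3, rem=0, completes. Q0=[] Q1=[P1] Q2=[]
t=23-26: P1@Q1 runs 3, rem=0, completes. Q0=[] Q1=[] Q2=[]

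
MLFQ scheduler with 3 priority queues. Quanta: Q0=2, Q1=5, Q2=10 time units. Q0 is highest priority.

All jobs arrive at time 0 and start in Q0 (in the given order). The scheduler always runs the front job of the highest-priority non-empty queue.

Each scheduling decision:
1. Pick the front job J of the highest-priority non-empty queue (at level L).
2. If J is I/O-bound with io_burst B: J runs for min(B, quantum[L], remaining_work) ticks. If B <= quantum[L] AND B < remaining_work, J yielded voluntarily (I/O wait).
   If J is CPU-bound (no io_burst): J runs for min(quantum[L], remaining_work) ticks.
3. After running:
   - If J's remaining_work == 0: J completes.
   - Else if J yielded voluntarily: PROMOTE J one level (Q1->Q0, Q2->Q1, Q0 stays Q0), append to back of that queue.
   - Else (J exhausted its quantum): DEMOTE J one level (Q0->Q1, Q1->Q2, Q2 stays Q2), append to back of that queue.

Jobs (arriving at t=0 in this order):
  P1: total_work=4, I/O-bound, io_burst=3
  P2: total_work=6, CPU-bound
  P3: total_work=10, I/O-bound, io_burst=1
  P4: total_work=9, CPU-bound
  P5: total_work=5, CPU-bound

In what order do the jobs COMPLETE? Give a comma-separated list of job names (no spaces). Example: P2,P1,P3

t=0-2: P1@Q0 runs 2, rem=2, quantum used, demote→Q1. Q0=[P2,P3,P4,P5] Q1=[P1] Q2=[]
t=2-4: P2@Q0 runs 2, rem=4, quantum used, demote→Q1. Q0=[P3,P4,P5] Q1=[P1,P2] Q2=[]
t=4-5: P3@Q0 runs 1, rem=9, I/O yield, promote→Q0. Q0=[P4,P5,P3] Q1=[P1,P2] Q2=[]
t=5-7: P4@Q0 runs 2, rem=7, quantum used, demote→Q1. Q0=[P5,P3] Q1=[P1,P2,P4] Q2=[]
t=7-9: P5@Q0 runs 2, rem=3, quantum used, demote→Q1. Q0=[P3] Q1=[P1,P2,P4,P5] Q2=[]
t=9-10: P3@Q0 runs 1, rem=8, I/O yield, promote→Q0. Q0=[P3] Q1=[P1,P2,P4,P5] Q2=[]
t=10-11: P3@Q0 runs 1, rem=7, I/O yield, promote→Q0. Q0=[P3] Q1=[P1,P2,P4,P5] Q2=[]
t=11-12: P3@Q0 runs 1, rem=6, I/O yield, promote→Q0. Q0=[P3] Q1=[P1,P2,P4,P5] Q2=[]
t=12-13: P3@Q0 runs 1, rem=5, I/O yield, promote→Q0. Q0=[P3] Q1=[P1,P2,P4,P5] Q2=[]
t=13-14: P3@Q0 runs 1, rem=4, I/O yield, promote→Q0. Q0=[P3] Q1=[P1,P2,P4,P5] Q2=[]
t=14-15: P3@Q0 runs 1, rem=3, I/O yield, promote→Q0. Q0=[P3] Q1=[P1,P2,P4,P5] Q2=[]
t=15-16: P3@Q0 runs 1, rem=2, I/O yield, promote→Q0. Q0=[P3] Q1=[P1,P2,P4,P5] Q2=[]
t=16-17: P3@Q0 runs 1, rem=1, I/O yield, promote→Q0. Q0=[P3] Q1=[P1,P2,P4,P5] Q2=[]
t=17-18: P3@Q0 runs 1, rem=0, completes. Q0=[] Q1=[P1,P2,P4,P5] Q2=[]
t=18-20: P1@Q1 runs 2, rem=0, completes. Q0=[] Q1=[P2,P4,P5] Q2=[]
t=20-24: P2@Q1 runs 4, rem=0, completes. Q0=[] Q1=[P4,P5] Q2=[]
t=24-29: P4@Q1 runs 5, rem=2, quantum used, demote→Q2. Q0=[] Q1=[P5] Q2=[P4]
t=29-32: P5@Q1 runs 3, rem=0, completes. Q0=[] Q1=[] Q2=[P4]
t=32-34: P4@Q2 runs 2, rem=0, completes. Q0=[] Q1=[] Q2=[]

Answer: P3,P1,P2,P5,P4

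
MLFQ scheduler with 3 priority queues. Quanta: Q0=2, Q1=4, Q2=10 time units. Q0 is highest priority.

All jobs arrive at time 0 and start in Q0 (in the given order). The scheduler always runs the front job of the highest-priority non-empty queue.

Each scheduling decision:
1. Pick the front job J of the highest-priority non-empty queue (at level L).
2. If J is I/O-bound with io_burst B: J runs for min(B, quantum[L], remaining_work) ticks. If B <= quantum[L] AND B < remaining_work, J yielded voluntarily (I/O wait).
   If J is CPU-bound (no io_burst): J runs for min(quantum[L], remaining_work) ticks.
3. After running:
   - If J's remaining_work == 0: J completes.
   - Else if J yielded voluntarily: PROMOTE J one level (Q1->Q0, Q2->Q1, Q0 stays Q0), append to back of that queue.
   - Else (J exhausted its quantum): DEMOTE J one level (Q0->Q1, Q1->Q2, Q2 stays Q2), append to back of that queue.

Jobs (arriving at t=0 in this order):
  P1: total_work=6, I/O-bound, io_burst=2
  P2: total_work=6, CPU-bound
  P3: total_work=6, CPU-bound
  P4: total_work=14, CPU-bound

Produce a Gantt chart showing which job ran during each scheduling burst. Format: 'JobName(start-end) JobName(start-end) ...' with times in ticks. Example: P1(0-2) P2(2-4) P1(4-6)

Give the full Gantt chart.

t=0-2: P1@Q0 runs 2, rem=4, I/O yield, promote→Q0. Q0=[P2,P3,P4,P1] Q1=[] Q2=[]
t=2-4: P2@Q0 runs 2, rem=4, quantum used, demote→Q1. Q0=[P3,P4,P1] Q1=[P2] Q2=[]
t=4-6: P3@Q0 runs 2, rem=4, quantum used, demote→Q1. Q0=[P4,P1] Q1=[P2,P3] Q2=[]
t=6-8: P4@Q0 runs 2, rem=12, quantum used, demote→Q1. Q0=[P1] Q1=[P2,P3,P4] Q2=[]
t=8-10: P1@Q0 runs 2, rem=2, I/O yield, promote→Q0. Q0=[P1] Q1=[P2,P3,P4] Q2=[]
t=10-12: P1@Q0 runs 2, rem=0, completes. Q0=[] Q1=[P2,P3,P4] Q2=[]
t=12-16: P2@Q1 runs 4, rem=0, completes. Q0=[] Q1=[P3,P4] Q2=[]
t=16-20: P3@Q1 runs 4, rem=0, completes. Q0=[] Q1=[P4] Q2=[]
t=20-24: P4@Q1 runs 4, rem=8, quantum used, demote→Q2. Q0=[] Q1=[] Q2=[P4]
t=24-32: P4@Q2 runs 8, rem=0, completes. Q0=[] Q1=[] Q2=[]

Answer: P1(0-2) P2(2-4) P3(4-6) P4(6-8) P1(8-10) P1(10-12) P2(12-16) P3(16-20) P4(20-24) P4(24-32)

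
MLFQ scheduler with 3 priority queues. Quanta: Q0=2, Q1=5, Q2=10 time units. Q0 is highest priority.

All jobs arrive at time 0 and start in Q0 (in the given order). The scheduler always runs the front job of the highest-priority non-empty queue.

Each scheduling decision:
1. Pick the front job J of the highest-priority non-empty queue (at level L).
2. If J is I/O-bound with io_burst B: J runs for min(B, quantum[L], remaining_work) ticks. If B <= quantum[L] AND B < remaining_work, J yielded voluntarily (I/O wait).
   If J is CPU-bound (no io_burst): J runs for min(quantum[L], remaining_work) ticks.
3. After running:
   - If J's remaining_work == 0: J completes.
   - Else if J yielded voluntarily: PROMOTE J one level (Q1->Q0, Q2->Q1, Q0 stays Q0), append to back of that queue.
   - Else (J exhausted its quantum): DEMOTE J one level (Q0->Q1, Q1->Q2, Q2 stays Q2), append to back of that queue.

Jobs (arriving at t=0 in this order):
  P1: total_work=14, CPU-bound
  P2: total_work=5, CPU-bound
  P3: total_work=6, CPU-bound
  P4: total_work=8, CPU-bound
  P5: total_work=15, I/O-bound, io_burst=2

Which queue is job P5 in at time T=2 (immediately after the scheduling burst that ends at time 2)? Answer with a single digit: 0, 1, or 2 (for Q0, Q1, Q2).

Answer: 0

Derivation:
t=0-2: P1@Q0 runs 2, rem=12, quantum used, demote→Q1. Q0=[P2,P3,P4,P5] Q1=[P1] Q2=[]
t=2-4: P2@Q0 runs 2, rem=3, quantum used, demote→Q1. Q0=[P3,P4,P5] Q1=[P1,P2] Q2=[]
t=4-6: P3@Q0 runs 2, rem=4, quantum used, demote→Q1. Q0=[P4,P5] Q1=[P1,P2,P3] Q2=[]
t=6-8: P4@Q0 runs 2, rem=6, quantum used, demote→Q1. Q0=[P5] Q1=[P1,P2,P3,P4] Q2=[]
t=8-10: P5@Q0 runs 2, rem=13, I/O yield, promote→Q0. Q0=[P5] Q1=[P1,P2,P3,P4] Q2=[]
t=10-12: P5@Q0 runs 2, rem=11, I/O yield, promote→Q0. Q0=[P5] Q1=[P1,P2,P3,P4] Q2=[]
t=12-14: P5@Q0 runs 2, rem=9, I/O yield, promote→Q0. Q0=[P5] Q1=[P1,P2,P3,P4] Q2=[]
t=14-16: P5@Q0 runs 2, rem=7, I/O yield, promote→Q0. Q0=[P5] Q1=[P1,P2,P3,P4] Q2=[]
t=16-18: P5@Q0 runs 2, rem=5, I/O yield, promote→Q0. Q0=[P5] Q1=[P1,P2,P3,P4] Q2=[]
t=18-20: P5@Q0 runs 2, rem=3, I/O yield, promote→Q0. Q0=[P5] Q1=[P1,P2,P3,P4] Q2=[]
t=20-22: P5@Q0 runs 2, rem=1, I/O yield, promote→Q0. Q0=[P5] Q1=[P1,P2,P3,P4] Q2=[]
t=22-23: P5@Q0 runs 1, rem=0, completes. Q0=[] Q1=[P1,P2,P3,P4] Q2=[]
t=23-28: P1@Q1 runs 5, rem=7, quantum used, demote→Q2. Q0=[] Q1=[P2,P3,P4] Q2=[P1]
t=28-31: P2@Q1 runs 3, rem=0, completes. Q0=[] Q1=[P3,P4] Q2=[P1]
t=31-35: P3@Q1 runs 4, rem=0, completes. Q0=[] Q1=[P4] Q2=[P1]
t=35-40: P4@Q1 runs 5, rem=1, quantum used, demote→Q2. Q0=[] Q1=[] Q2=[P1,P4]
t=40-47: P1@Q2 runs 7, rem=0, completes. Q0=[] Q1=[] Q2=[P4]
t=47-48: P4@Q2 runs 1, rem=0, completes. Q0=[] Q1=[] Q2=[]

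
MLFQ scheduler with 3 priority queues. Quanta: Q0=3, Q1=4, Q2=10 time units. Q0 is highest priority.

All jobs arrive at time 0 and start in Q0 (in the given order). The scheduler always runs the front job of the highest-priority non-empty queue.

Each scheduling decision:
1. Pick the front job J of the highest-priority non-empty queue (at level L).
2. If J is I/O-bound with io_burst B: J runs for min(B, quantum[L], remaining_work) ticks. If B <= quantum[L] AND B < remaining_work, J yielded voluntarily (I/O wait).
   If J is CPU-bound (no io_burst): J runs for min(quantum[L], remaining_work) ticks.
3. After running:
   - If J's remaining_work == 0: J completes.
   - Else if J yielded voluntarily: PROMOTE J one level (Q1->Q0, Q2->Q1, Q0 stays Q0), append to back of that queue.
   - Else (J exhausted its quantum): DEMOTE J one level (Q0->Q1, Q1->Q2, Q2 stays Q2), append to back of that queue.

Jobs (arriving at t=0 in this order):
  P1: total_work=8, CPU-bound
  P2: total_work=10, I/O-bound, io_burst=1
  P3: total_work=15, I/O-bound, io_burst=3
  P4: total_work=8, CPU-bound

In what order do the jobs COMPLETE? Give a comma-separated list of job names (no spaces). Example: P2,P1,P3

Answer: P3,P2,P1,P4

Derivation:
t=0-3: P1@Q0 runs 3, rem=5, quantum used, demote→Q1. Q0=[P2,P3,P4] Q1=[P1] Q2=[]
t=3-4: P2@Q0 runs 1, rem=9, I/O yield, promote→Q0. Q0=[P3,P4,P2] Q1=[P1] Q2=[]
t=4-7: P3@Q0 runs 3, rem=12, I/O yield, promote→Q0. Q0=[P4,P2,P3] Q1=[P1] Q2=[]
t=7-10: P4@Q0 runs 3, rem=5, quantum used, demote→Q1. Q0=[P2,P3] Q1=[P1,P4] Q2=[]
t=10-11: P2@Q0 runs 1, rem=8, I/O yield, promote→Q0. Q0=[P3,P2] Q1=[P1,P4] Q2=[]
t=11-14: P3@Q0 runs 3, rem=9, I/O yield, promote→Q0. Q0=[P2,P3] Q1=[P1,P4] Q2=[]
t=14-15: P2@Q0 runs 1, rem=7, I/O yield, promote→Q0. Q0=[P3,P2] Q1=[P1,P4] Q2=[]
t=15-18: P3@Q0 runs 3, rem=6, I/O yield, promote→Q0. Q0=[P2,P3] Q1=[P1,P4] Q2=[]
t=18-19: P2@Q0 runs 1, rem=6, I/O yield, promote→Q0. Q0=[P3,P2] Q1=[P1,P4] Q2=[]
t=19-22: P3@Q0 runs 3, rem=3, I/O yield, promote→Q0. Q0=[P2,P3] Q1=[P1,P4] Q2=[]
t=22-23: P2@Q0 runs 1, rem=5, I/O yield, promote→Q0. Q0=[P3,P2] Q1=[P1,P4] Q2=[]
t=23-26: P3@Q0 runs 3, rem=0, completes. Q0=[P2] Q1=[P1,P4] Q2=[]
t=26-27: P2@Q0 runs 1, rem=4, I/O yield, promote→Q0. Q0=[P2] Q1=[P1,P4] Q2=[]
t=27-28: P2@Q0 runs 1, rem=3, I/O yield, promote→Q0. Q0=[P2] Q1=[P1,P4] Q2=[]
t=28-29: P2@Q0 runs 1, rem=2, I/O yield, promote→Q0. Q0=[P2] Q1=[P1,P4] Q2=[]
t=29-30: P2@Q0 runs 1, rem=1, I/O yield, promote→Q0. Q0=[P2] Q1=[P1,P4] Q2=[]
t=30-31: P2@Q0 runs 1, rem=0, completes. Q0=[] Q1=[P1,P4] Q2=[]
t=31-35: P1@Q1 runs 4, rem=1, quantum used, demote→Q2. Q0=[] Q1=[P4] Q2=[P1]
t=35-39: P4@Q1 runs 4, rem=1, quantum used, demote→Q2. Q0=[] Q1=[] Q2=[P1,P4]
t=39-40: P1@Q2 runs 1, rem=0, completes. Q0=[] Q1=[] Q2=[P4]
t=40-41: P4@Q2 runs 1, rem=0, completes. Q0=[] Q1=[] Q2=[]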